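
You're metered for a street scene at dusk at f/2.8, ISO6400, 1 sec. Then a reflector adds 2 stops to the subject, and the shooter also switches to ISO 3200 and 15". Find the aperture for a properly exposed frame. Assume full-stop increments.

Scene light: 2 stops brighter.
ISO: 6400 → 3200 — 1 stop lower (darker).
Shutter speed: 1 → 2 → 4 → 8 → 15 — 4 stops slower (brighter).
Net so far: 5 stops brighter. Aperture: f/2.8 → f/4 → f/5.6 → f/8 → f/11 → f/16.

f/16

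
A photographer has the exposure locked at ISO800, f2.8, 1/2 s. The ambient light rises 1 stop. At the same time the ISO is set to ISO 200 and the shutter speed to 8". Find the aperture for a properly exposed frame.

f/8

Scene light: 1 stop brighter.
ISO: 800 → 400 → 200 — 2 stops dropped (darker).
Shutter speed: 1/2 → 1 → 2 → 4 → 8 — 4 stops longer (brighter).
Net so far: 3 stops brighter. Aperture: f/2.8 → f/4 → f/5.6 → f/8.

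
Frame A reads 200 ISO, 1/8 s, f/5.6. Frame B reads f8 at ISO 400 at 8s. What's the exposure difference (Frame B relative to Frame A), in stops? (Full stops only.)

Aperture: f/5.6 → f/8 — 1 stop stopped down (darker).
Shutter speed: 1/8 → 1/4 → 1/2 → 1 → 2 → 4 → 8 — 6 stops longer (brighter).
ISO: 200 → 400 — 1 stop higher (brighter).
Net: −1 +6 +1 = +6 stops.

6 stops brighter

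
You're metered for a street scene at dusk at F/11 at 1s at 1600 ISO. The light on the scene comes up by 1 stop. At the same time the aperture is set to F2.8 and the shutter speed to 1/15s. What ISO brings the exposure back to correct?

Scene light: 1 stop brighter.
Aperture: f/11 → f/8 → f/5.6 → f/4 → f/2.8 — 4 stops opened up (brighter).
Shutter speed: 1 → 1/2 → 1/4 → 1/8 → 1/15 — 4 stops shorter (darker).
Net so far: 1 stop brighter. ISO: 1600 → 800.

ISO 800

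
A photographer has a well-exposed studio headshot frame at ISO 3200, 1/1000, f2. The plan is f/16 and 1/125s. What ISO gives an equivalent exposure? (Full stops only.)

Aperture: f/2 → f/2.8 → f/4 → f/5.6 → f/8 → f/11 → f/16 — 6 stops smaller aperture (darker).
Shutter speed: 1/1000 → 1/500 → 1/250 → 1/125 — 3 stops longer (brighter).
Net change so far: 3 stops darker. Offset with the ISO: 3200 → 6400 → 12800 → 25600.

ISO 25600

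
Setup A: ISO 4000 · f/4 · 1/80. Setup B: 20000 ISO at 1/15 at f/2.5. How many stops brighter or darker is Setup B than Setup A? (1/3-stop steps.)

Aperture: f/4 → f/3.5 → f/3.2 → f/2.8 → f/2.5 — 1 1/3 stops larger aperture (brighter).
Shutter speed: 1/80 → 1/60 → 1/50 → 1/40 → 1/30 → 1/25 → 1/20 → 1/15 — 2 1/3 stops longer (brighter).
ISO: 4000 → 5000 → 6400 → 8000 → 10000 → 12800 → 16000 → 20000 — 2 1/3 stops higher (brighter).
Net: +1 1/3 +2 1/3 +2 1/3 = +6 stops.

6 stops brighter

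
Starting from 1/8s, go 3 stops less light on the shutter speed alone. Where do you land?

Shutter speed: 1/8 → 1/15 → 1/30 → 1/60 — 3 stops shorter (darker).

1/60s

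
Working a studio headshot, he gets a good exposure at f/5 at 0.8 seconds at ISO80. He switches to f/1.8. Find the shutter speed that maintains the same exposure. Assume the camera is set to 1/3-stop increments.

1/10s

Aperture: f/5 → f/4.5 → f/4 → f/3.5 → f/3.2 → f/2.8 → f/2.5 → f/2.2 → f/2 → f/1.8 — 3 stops opened up (brighter).
Need 3 stops darker from the shutter speed: 0.8 → 0.6 → 0.5 → 0.4 → 0.3 → 1/4 → 1/5 → 1/6 → 1/8 → 1/10.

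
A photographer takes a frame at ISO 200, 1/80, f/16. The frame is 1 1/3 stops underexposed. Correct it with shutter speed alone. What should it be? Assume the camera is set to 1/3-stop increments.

1/30s

Underexposed by 1 1/3 stops → need 1 1/3 stops brighter.
Shutter speed: 1/80 → 1/60 → 1/50 → 1/40 → 1/30.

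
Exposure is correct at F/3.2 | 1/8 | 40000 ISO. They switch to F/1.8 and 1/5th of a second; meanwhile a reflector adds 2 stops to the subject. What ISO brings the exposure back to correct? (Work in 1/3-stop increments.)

Scene light: 2 stops brighter.
Aperture: f/3.2 → f/2.8 → f/2.5 → f/2.2 → f/2 → f/1.8 — 1 2/3 stops opened up (brighter).
Shutter speed: 1/8 → 1/6 → 1/5 — 2/3 stop slower (brighter).
Net so far: 4 1/3 stops brighter. ISO: 40000 → 32000 → 25600 → 20000 → 16000 → 12800 → 10000 → 8000 → 6400 → 5000 → 4000 → 3200 → 2500 → 2000.

ISO 2000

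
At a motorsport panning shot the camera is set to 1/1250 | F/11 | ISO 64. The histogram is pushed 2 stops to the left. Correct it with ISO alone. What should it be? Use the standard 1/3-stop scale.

ISO 250

Underexposed by 2 stops → need 2 stops brighter.
ISO: 64 → 80 → 100 → 125 → 160 → 200 → 250.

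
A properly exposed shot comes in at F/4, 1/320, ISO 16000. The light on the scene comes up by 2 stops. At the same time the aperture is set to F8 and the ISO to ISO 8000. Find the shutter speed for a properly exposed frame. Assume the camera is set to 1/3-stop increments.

1/160s

Scene light: 2 stops brighter.
Aperture: f/4 → f/4.5 → f/5 → f/5.6 → f/6.3 → f/7.1 → f/8 — 2 stops smaller aperture (darker).
ISO: 16000 → 12800 → 10000 → 8000 — 1 stop dropped (darker).
Net so far: 1 stop darker. Shutter speed: 1/320 → 1/250 → 1/200 → 1/160.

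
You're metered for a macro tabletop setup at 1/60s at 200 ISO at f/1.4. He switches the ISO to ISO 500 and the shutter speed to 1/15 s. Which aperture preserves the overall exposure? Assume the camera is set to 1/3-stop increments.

ISO: 200 → 250 → 320 → 400 → 500 — 1 1/3 stops raised (brighter).
Shutter speed: 1/60 → 1/50 → 1/40 → 1/30 → 1/25 → 1/20 → 1/15 — 2 stops longer (brighter).
Net change so far: 3 1/3 stops brighter. Offset with the aperture: f/1.4 → f/1.6 → f/1.8 → f/2 → f/2.2 → f/2.5 → f/2.8 → f/3.2 → f/3.5 → f/4 → f/4.5.

f/4.5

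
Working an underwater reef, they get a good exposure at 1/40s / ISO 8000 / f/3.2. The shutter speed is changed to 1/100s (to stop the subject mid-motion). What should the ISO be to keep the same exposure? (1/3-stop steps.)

Shutter speed: 1/40 → 1/50 → 1/60 → 1/80 → 1/100 — 1 1/3 stops faster (darker).
Need 1 1/3 stops brighter from the ISO: 8000 → 10000 → 12800 → 16000 → 20000.

ISO 20000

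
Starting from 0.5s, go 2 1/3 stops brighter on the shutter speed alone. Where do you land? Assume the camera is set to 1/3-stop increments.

2.5 s

Shutter speed: 0.5 → 0.6 → 0.8 → 1 → 1.3 → 1.6 → 2 → 2.5 — 2 1/3 stops slower (brighter).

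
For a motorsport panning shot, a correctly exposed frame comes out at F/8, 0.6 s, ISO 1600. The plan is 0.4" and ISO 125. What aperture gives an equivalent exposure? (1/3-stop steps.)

f/1.8

Shutter speed: 0.6 → 0.5 → 0.4 — 2/3 stop shorter (darker).
ISO: 1600 → 1250 → 1000 → 800 → 640 → 500 → 400 → 320 → 250 → 200 → 160 → 125 — 3 2/3 stops dropped (darker).
Net change so far: 4 1/3 stops darker. Offset with the aperture: f/8 → f/7.1 → f/6.3 → f/5.6 → f/5 → f/4.5 → f/4 → f/3.5 → f/3.2 → f/2.8 → f/2.5 → f/2.2 → f/2 → f/1.8.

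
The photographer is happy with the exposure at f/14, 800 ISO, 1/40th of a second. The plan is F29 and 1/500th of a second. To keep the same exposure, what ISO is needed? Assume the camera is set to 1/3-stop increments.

Aperture: f/14 → f/16 → f/18 → f/20 → f/22 → f/25 → f/29 — 2 stops narrower (darker).
Shutter speed: 1/40 → 1/50 → 1/60 → 1/80 → 1/100 → 1/125 → 1/160 → 1/200 → 1/250 → 1/320 → 1/400 → 1/500 — 3 2/3 stops faster (darker).
Net change so far: 5 2/3 stops darker. Offset with the ISO: 800 → 1000 → 1250 → 1600 → 2000 → 2500 → 3200 → 4000 → 5000 → 6400 → 8000 → 10000 → 12800 → 16000 → 20000 → 25600 → 32000 → 40000.

ISO 40000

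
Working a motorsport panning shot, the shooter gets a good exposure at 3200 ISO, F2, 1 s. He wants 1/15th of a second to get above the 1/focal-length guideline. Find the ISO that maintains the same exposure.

ISO 51200

Shutter speed: 1 → 1/2 → 1/4 → 1/8 → 1/15 — 4 stops shorter (darker).
Need 4 stops brighter from the ISO: 3200 → 6400 → 12800 → 25600 → 51200.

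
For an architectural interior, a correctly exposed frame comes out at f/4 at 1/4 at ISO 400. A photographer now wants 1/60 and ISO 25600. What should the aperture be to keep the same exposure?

f/8

Shutter speed: 1/4 → 1/8 → 1/15 → 1/30 → 1/60 — 4 stops shorter (darker).
ISO: 400 → 800 → 1600 → 3200 → 6400 → 12800 → 25600 — 6 stops higher (brighter).
Net change so far: 2 stops brighter. Offset with the aperture: f/4 → f/5.6 → f/8.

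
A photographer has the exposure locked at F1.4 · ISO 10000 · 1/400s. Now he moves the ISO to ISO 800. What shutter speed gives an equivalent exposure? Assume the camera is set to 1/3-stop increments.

ISO: 10000 → 8000 → 6400 → 5000 → 4000 → 3200 → 2500 → 2000 → 1600 → 1250 → 1000 → 800 — 3 2/3 stops lower (darker).
Need 3 2/3 stops brighter from the shutter speed: 1/400 → 1/320 → 1/250 → 1/200 → 1/160 → 1/125 → 1/100 → 1/80 → 1/60 → 1/50 → 1/40 → 1/30.

1/30s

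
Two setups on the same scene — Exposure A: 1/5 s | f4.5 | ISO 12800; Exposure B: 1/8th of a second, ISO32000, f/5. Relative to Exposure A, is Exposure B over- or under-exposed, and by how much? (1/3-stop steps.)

1/3 stop brighter

Aperture: f/4.5 → f/5 — 1/3 stop smaller aperture (darker).
Shutter speed: 1/5 → 1/6 → 1/8 — 2/3 stop faster (darker).
ISO: 12800 → 16000 → 20000 → 25600 → 32000 — 1 1/3 stops raised (brighter).
Net: −1/3 −2/3 +1 1/3 = +1/3 stops.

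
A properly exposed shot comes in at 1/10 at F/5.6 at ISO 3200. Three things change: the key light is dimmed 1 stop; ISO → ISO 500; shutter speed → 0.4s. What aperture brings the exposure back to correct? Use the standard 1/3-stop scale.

f/3.2

Scene light: 1 stop darker.
ISO: 3200 → 2500 → 2000 → 1600 → 1250 → 1000 → 800 → 640 → 500 — 2 2/3 stops dropped (darker).
Shutter speed: 1/10 → 1/8 → 1/6 → 1/5 → 1/4 → 0.3 → 0.4 — 2 stops slower (brighter).
Net so far: 1 2/3 stops darker. Aperture: f/5.6 → f/5 → f/4.5 → f/4 → f/3.5 → f/3.2.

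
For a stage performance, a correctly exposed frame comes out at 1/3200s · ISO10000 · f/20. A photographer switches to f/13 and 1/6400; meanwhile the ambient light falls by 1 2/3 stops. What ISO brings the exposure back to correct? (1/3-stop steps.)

ISO 25600

Scene light: 1 2/3 stops darker.
Aperture: f/20 → f/18 → f/16 → f/14 → f/13 — 1 1/3 stops larger aperture (brighter).
Shutter speed: 1/3200 → 1/4000 → 1/5000 → 1/6400 — 1 stop shorter (darker).
Net so far: 1 1/3 stops darker. ISO: 10000 → 12800 → 16000 → 20000 → 25600.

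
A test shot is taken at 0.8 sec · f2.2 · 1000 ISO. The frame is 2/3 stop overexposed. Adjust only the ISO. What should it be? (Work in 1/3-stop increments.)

Overexposed by 2/3 stop → need 2/3 stop darker.
ISO: 1000 → 800 → 640.

ISO 640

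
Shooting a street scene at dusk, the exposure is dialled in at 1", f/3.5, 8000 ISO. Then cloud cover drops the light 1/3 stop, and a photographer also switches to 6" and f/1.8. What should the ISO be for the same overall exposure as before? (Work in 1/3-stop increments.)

ISO 400

Scene light: 1/3 stop darker.
Shutter speed: 1 → 1.3 → 1.6 → 2 → 2.5 → 3.2 → 4 → 5 → 6 — 2 2/3 stops slower (brighter).
Aperture: f/3.5 → f/3.2 → f/2.8 → f/2.5 → f/2.2 → f/2 → f/1.8 — 2 stops wider (brighter).
Net so far: 4 1/3 stops brighter. ISO: 8000 → 6400 → 5000 → 4000 → 3200 → 2500 → 2000 → 1600 → 1250 → 1000 → 800 → 640 → 500 → 400.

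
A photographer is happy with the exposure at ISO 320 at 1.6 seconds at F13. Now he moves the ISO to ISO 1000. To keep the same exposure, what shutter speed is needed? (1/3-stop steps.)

0.5 s

ISO: 320 → 400 → 500 → 640 → 800 → 1000 — 1 2/3 stops raised (brighter).
Need 1 2/3 stops darker from the shutter speed: 1.6 → 1.3 → 1 → 0.8 → 0.6 → 0.5.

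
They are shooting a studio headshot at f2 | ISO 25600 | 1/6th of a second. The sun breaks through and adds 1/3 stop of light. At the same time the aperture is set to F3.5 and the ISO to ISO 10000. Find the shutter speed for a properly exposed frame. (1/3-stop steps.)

Scene light: 1/3 stop brighter.
Aperture: f/2 → f/2.2 → f/2.5 → f/2.8 → f/3.2 → f/3.5 — 1 2/3 stops stopped down (darker).
ISO: 25600 → 20000 → 16000 → 12800 → 10000 — 1 1/3 stops lower (darker).
Net so far: 2 2/3 stops darker. Shutter speed: 1/6 → 1/5 → 1/4 → 0.3 → 0.4 → 0.5 → 0.6 → 0.8 → 1.

1 s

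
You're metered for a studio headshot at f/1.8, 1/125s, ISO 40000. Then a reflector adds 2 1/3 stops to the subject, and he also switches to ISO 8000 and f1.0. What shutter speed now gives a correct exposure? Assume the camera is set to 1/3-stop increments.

1/400s

Scene light: 2 1/3 stops brighter.
ISO: 40000 → 32000 → 25600 → 20000 → 16000 → 12800 → 10000 → 8000 — 2 1/3 stops dropped (darker).
Aperture: f/1.8 → f/1.6 → f/1.4 → f/1.2 → f/1.1 → f/1.0 — 1 2/3 stops wider (brighter).
Net so far: 1 2/3 stops brighter. Shutter speed: 1/125 → 1/160 → 1/200 → 1/250 → 1/320 → 1/400.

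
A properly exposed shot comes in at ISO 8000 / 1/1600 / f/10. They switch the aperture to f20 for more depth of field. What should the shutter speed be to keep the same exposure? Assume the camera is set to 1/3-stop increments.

Aperture: f/10 → f/11 → f/13 → f/14 → f/16 → f/18 → f/20 — 2 stops stopped down (darker).
Need 2 stops brighter from the shutter speed: 1/1600 → 1/1250 → 1/1000 → 1/800 → 1/640 → 1/500 → 1/400.

1/400s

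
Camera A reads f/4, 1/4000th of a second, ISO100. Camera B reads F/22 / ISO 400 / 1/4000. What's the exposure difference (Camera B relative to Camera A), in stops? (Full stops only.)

Aperture: f/4 → f/5.6 → f/8 → f/11 → f/16 → f/22 — 5 stops narrower (darker).
Shutter speed: unchanged.
ISO: 100 → 200 → 400 — 2 stops higher (brighter).
Net: −5 +2 = −3 stops.

3 stops darker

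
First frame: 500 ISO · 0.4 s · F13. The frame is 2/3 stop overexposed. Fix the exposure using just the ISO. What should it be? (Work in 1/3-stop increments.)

ISO 320

Overexposed by 2/3 stop → need 2/3 stop darker.
ISO: 500 → 400 → 320.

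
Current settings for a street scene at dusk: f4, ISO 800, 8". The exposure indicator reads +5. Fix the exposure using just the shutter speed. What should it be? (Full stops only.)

1/4s

Overexposed by 5 stops → need 5 stops darker.
Shutter speed: 8 → 4 → 2 → 1 → 1/2 → 1/4.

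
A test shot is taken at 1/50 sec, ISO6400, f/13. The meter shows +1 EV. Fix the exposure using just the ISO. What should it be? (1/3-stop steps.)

ISO 3200

Overexposed by 1 stop → need 1 stop darker.
ISO: 6400 → 5000 → 4000 → 3200.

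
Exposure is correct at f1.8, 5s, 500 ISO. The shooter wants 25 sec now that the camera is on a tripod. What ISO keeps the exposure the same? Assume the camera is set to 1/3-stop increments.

Shutter speed: 5 → 6 → 8 → 10 → 13 → 15 → 20 → 25 — 2 1/3 stops longer (brighter).
Need 2 1/3 stops darker from the ISO: 500 → 400 → 320 → 250 → 200 → 160 → 125 → 100.

ISO 100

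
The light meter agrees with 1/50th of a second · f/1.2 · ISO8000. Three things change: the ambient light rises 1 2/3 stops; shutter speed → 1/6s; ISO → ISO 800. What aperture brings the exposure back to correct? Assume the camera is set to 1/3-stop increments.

Scene light: 1 2/3 stops brighter.
Shutter speed: 1/50 → 1/40 → 1/30 → 1/25 → 1/20 → 1/15 → 1/13 → 1/10 → 1/8 → 1/6 — 3 stops slower (brighter).
ISO: 8000 → 6400 → 5000 → 4000 → 3200 → 2500 → 2000 → 1600 → 1250 → 1000 → 800 — 3 1/3 stops lower (darker).
Net so far: 1 1/3 stops brighter. Aperture: f/1.2 → f/1.4 → f/1.6 → f/1.8 → f/2.

f/2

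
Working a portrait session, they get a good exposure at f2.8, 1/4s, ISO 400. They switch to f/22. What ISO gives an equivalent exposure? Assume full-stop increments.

ISO 25600

Aperture: f/2.8 → f/4 → f/5.6 → f/8 → f/11 → f/16 → f/22 — 6 stops stopped down (darker).
Need 6 stops brighter from the ISO: 400 → 800 → 1600 → 3200 → 6400 → 12800 → 25600.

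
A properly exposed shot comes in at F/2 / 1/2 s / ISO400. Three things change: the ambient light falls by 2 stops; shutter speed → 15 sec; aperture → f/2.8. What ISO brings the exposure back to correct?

ISO 100

Scene light: 2 stops darker.
Shutter speed: 1/2 → 1 → 2 → 4 → 8 → 15 — 5 stops slower (brighter).
Aperture: f/2 → f/2.8 — 1 stop stopped down (darker).
Net so far: 2 stops brighter. ISO: 400 → 200 → 100.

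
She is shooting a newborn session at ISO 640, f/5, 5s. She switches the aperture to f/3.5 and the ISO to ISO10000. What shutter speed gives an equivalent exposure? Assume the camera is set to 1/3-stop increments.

1/6s

Aperture: f/5 → f/4.5 → f/4 → f/3.5 — 1 stop larger aperture (brighter).
ISO: 640 → 800 → 1000 → 1250 → 1600 → 2000 → 2500 → 3200 → 4000 → 5000 → 6400 → 8000 → 10000 — 4 stops raised (brighter).
Net change so far: 5 stops brighter. Offset with the shutter speed: 5 → 4 → 3.2 → 2.5 → 2 → 1.6 → 1.3 → 1 → 0.8 → 0.6 → 0.5 → 0.4 → 0.3 → 1/4 → 1/5 → 1/6.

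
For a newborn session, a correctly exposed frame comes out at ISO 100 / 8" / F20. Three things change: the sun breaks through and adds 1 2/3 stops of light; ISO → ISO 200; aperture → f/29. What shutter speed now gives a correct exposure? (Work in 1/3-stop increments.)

2.5 s

Scene light: 1 2/3 stops brighter.
ISO: 100 → 125 → 160 → 200 — 1 stop raised (brighter).
Aperture: f/20 → f/22 → f/25 → f/29 — 1 stop narrower (darker).
Net so far: 1 2/3 stops brighter. Shutter speed: 8 → 6 → 5 → 4 → 3.2 → 2.5.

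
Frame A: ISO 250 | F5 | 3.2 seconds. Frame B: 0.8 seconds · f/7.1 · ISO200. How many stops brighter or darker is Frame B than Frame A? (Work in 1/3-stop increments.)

Aperture: f/5 → f/5.6 → f/6.3 → f/7.1 — 1 stop narrower (darker).
Shutter speed: 3.2 → 2.5 → 2 → 1.6 → 1.3 → 1 → 0.8 — 2 stops shorter (darker).
ISO: 250 → 200 — 1/3 stop dropped (darker).
Net: −1 −2 −1/3 = −3 1/3 stops.

3 1/3 stops darker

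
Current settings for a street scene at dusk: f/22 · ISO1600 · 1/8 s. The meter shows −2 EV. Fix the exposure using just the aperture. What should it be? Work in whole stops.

f/11

Underexposed by 2 stops → need 2 stops brighter.
Aperture: f/22 → f/16 → f/11.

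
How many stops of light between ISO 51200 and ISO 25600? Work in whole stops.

1 stop

51200 → 25600 — count the steps: 1 stop.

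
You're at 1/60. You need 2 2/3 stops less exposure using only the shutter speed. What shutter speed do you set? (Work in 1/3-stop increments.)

Shutter speed: 1/60 → 1/80 → 1/100 → 1/125 → 1/160 → 1/200 → 1/250 → 1/320 → 1/400 — 2 2/3 stops faster (darker).

1/400s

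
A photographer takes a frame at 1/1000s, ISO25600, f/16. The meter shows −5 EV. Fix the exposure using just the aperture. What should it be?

f/2.8

Underexposed by 5 stops → need 5 stops brighter.
Aperture: f/16 → f/11 → f/8 → f/5.6 → f/4 → f/2.8.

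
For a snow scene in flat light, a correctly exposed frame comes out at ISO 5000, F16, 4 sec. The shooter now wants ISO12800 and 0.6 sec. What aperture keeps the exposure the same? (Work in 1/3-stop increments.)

f/10

ISO: 5000 → 6400 → 8000 → 10000 → 12800 — 1 1/3 stops higher (brighter).
Shutter speed: 4 → 3.2 → 2.5 → 2 → 1.6 → 1.3 → 1 → 0.8 → 0.6 — 2 2/3 stops faster (darker).
Net change so far: 1 1/3 stops darker. Offset with the aperture: f/16 → f/14 → f/13 → f/11 → f/10.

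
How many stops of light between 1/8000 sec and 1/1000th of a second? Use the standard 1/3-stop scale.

1/8000 → 1/6400 → 1/5000 → 1/4000 → 1/3200 → 1/2500 → 1/2000 → 1/1600 → 1/1250 → 1/1000 — count the steps: 9 third-stops = 3 stops.

3 stops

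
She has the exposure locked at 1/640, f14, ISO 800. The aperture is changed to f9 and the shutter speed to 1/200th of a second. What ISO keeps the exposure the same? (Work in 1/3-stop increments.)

ISO 100

Aperture: f/14 → f/13 → f/11 → f/10 → f/9 — 1 1/3 stops larger aperture (brighter).
Shutter speed: 1/640 → 1/500 → 1/400 → 1/320 → 1/250 → 1/200 — 1 2/3 stops longer (brighter).
Net change so far: 3 stops brighter. Offset with the ISO: 800 → 640 → 500 → 400 → 320 → 250 → 200 → 160 → 125 → 100.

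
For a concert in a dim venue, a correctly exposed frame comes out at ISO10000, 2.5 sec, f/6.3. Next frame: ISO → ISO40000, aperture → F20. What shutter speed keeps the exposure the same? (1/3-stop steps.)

6 s

ISO: 10000 → 12800 → 16000 → 20000 → 25600 → 32000 → 40000 — 2 stops higher (brighter).
Aperture: f/6.3 → f/7.1 → f/8 → f/9 → f/10 → f/11 → f/13 → f/14 → f/16 → f/18 → f/20 — 3 1/3 stops narrower (darker).
Net change so far: 1 1/3 stops darker. Offset with the shutter speed: 2.5 → 3.2 → 4 → 5 → 6.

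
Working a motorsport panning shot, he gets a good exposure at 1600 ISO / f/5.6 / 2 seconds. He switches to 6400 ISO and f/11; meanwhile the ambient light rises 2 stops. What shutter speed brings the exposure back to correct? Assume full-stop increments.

Scene light: 2 stops brighter.
ISO: 1600 → 3200 → 6400 — 2 stops higher (brighter).
Aperture: f/5.6 → f/8 → f/11 — 2 stops smaller aperture (darker).
Net so far: 2 stops brighter. Shutter speed: 2 → 1 → 1/2.

1/2s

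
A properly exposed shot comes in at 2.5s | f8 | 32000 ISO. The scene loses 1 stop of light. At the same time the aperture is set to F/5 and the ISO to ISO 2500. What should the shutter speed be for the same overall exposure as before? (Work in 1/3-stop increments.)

25 s

Scene light: 1 stop darker.
Aperture: f/8 → f/7.1 → f/6.3 → f/5.6 → f/5 — 1 1/3 stops wider (brighter).
ISO: 32000 → 25600 → 20000 → 16000 → 12800 → 10000 → 8000 → 6400 → 5000 → 4000 → 3200 → 2500 — 3 2/3 stops dropped (darker).
Net so far: 3 1/3 stops darker. Shutter speed: 2.5 → 3.2 → 4 → 5 → 6 → 8 → 10 → 13 → 15 → 20 → 25.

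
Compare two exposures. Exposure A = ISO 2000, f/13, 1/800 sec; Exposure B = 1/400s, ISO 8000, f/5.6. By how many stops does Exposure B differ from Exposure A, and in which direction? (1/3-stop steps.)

Aperture: f/13 → f/11 → f/10 → f/9 → f/8 → f/7.1 → f/6.3 → f/5.6 — 2 1/3 stops larger aperture (brighter).
Shutter speed: 1/800 → 1/640 → 1/500 → 1/400 — 1 stop longer (brighter).
ISO: 2000 → 2500 → 3200 → 4000 → 5000 → 6400 → 8000 — 2 stops higher (brighter).
Net: +2 1/3 +1 +2 = +5 1/3 stops.

5 1/3 stops brighter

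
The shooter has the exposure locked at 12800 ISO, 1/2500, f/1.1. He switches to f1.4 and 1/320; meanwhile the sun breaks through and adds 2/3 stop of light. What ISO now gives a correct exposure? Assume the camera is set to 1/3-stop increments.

ISO 1600

Scene light: 2/3 stop brighter.
Aperture: f/1.1 → f/1.2 → f/1.4 — 2/3 stop narrower (darker).
Shutter speed: 1/2500 → 1/2000 → 1/1600 → 1/1250 → 1/1000 → 1/800 → 1/640 → 1/500 → 1/400 → 1/320 — 3 stops slower (brighter).
Net so far: 3 stops brighter. ISO: 12800 → 10000 → 8000 → 6400 → 5000 → 4000 → 3200 → 2500 → 2000 → 1600.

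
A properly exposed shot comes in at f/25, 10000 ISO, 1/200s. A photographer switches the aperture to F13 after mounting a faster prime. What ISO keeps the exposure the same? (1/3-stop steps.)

Aperture: f/25 → f/22 → f/20 → f/18 → f/16 → f/14 → f/13 — 2 stops larger aperture (brighter).
Need 2 stops darker from the ISO: 10000 → 8000 → 6400 → 5000 → 4000 → 3200 → 2500.

ISO 2500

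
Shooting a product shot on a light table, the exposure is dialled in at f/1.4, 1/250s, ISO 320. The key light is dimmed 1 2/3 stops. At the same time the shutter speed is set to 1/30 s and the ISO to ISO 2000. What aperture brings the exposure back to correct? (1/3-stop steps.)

f/5.6

Scene light: 1 2/3 stops darker.
Shutter speed: 1/250 → 1/200 → 1/160 → 1/125 → 1/100 → 1/80 → 1/60 → 1/50 → 1/40 → 1/30 — 3 stops slower (brighter).
ISO: 320 → 400 → 500 → 640 → 800 → 1000 → 1250 → 1600 → 2000 — 2 2/3 stops higher (brighter).
Net so far: 4 stops brighter. Aperture: f/1.4 → f/1.6 → f/1.8 → f/2 → f/2.2 → f/2.5 → f/2.8 → f/3.2 → f/3.5 → f/4 → f/4.5 → f/5 → f/5.6.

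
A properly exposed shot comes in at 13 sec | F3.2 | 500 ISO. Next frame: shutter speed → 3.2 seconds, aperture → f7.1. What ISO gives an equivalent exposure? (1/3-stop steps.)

Shutter speed: 13 → 10 → 8 → 6 → 5 → 4 → 3.2 — 2 stops shorter (darker).
Aperture: f/3.2 → f/3.5 → f/4 → f/4.5 → f/5 → f/5.6 → f/6.3 → f/7.1 — 2 1/3 stops smaller aperture (darker).
Net change so far: 4 1/3 stops darker. Offset with the ISO: 500 → 640 → 800 → 1000 → 1250 → 1600 → 2000 → 2500 → 3200 → 4000 → 5000 → 6400 → 8000 → 10000.

ISO 10000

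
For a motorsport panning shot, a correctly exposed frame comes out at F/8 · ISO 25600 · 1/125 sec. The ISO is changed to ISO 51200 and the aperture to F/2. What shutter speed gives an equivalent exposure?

1/4000s

ISO: 25600 → 51200 — 1 stop higher (brighter).
Aperture: f/8 → f/5.6 → f/4 → f/2.8 → f/2 — 4 stops opened up (brighter).
Net change so far: 5 stops brighter. Offset with the shutter speed: 1/125 → 1/250 → 1/500 → 1/1000 → 1/2000 → 1/4000.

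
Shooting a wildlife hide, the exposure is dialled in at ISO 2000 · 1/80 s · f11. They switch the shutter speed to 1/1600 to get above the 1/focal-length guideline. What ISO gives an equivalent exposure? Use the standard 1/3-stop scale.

Shutter speed: 1/80 → 1/100 → 1/125 → 1/160 → 1/200 → 1/250 → 1/320 → 1/400 → 1/500 → 1/640 → 1/800 → 1/1000 → 1/1250 → 1/1600 — 4 1/3 stops shorter (darker).
Need 4 1/3 stops brighter from the ISO: 2000 → 2500 → 3200 → 4000 → 5000 → 6400 → 8000 → 10000 → 12800 → 16000 → 20000 → 25600 → 32000 → 40000.

ISO 40000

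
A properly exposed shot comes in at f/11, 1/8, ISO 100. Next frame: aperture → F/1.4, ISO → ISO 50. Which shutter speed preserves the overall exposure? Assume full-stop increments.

1/250s

Aperture: f/11 → f/8 → f/5.6 → f/4 → f/2.8 → f/2 → f/1.4 — 6 stops opened up (brighter).
ISO: 100 → 50 — 1 stop lower (darker).
Net change so far: 5 stops brighter. Offset with the shutter speed: 1/8 → 1/15 → 1/30 → 1/60 → 1/125 → 1/250.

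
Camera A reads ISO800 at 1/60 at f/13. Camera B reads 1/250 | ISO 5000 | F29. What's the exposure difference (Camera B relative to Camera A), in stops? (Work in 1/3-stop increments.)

1 2/3 stops darker

Aperture: f/13 → f/14 → f/16 → f/18 → f/20 → f/22 → f/25 → f/29 — 2 1/3 stops smaller aperture (darker).
Shutter speed: 1/60 → 1/80 → 1/100 → 1/125 → 1/160 → 1/200 → 1/250 — 2 stops shorter (darker).
ISO: 800 → 1000 → 1250 → 1600 → 2000 → 2500 → 3200 → 4000 → 5000 — 2 2/3 stops raised (brighter).
Net: −2 1/3 −2 +2 2/3 = −1 2/3 stops.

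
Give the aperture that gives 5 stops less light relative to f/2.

f/11

Aperture: f/2 → f/2.8 → f/4 → f/5.6 → f/8 → f/11 — 5 stops smaller aperture (darker).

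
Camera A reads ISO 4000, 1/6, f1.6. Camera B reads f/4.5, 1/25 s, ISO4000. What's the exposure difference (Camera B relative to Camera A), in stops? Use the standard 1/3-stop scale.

Aperture: f/1.6 → f/1.8 → f/2 → f/2.2 → f/2.5 → f/2.8 → f/3.2 → f/3.5 → f/4 → f/4.5 — 3 stops narrower (darker).
Shutter speed: 1/6 → 1/8 → 1/10 → 1/13 → 1/15 → 1/20 → 1/25 — 2 stops shorter (darker).
ISO: unchanged.
Net: −3 −2 = −5 stops.

5 stops darker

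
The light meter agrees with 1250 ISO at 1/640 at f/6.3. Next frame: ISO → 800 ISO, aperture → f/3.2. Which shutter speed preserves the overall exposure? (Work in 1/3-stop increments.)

ISO: 1250 → 1000 → 800 — 2/3 stop lower (darker).
Aperture: f/6.3 → f/5.6 → f/5 → f/4.5 → f/4 → f/3.5 → f/3.2 — 2 stops wider (brighter).
Net change so far: 1 1/3 stops brighter. Offset with the shutter speed: 1/640 → 1/800 → 1/1000 → 1/1250 → 1/1600.

1/1600s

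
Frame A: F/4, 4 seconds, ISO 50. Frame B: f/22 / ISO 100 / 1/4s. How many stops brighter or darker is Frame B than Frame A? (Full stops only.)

Aperture: f/4 → f/5.6 → f/8 → f/11 → f/16 → f/22 — 5 stops smaller aperture (darker).
Shutter speed: 4 → 2 → 1 → 1/2 → 1/4 — 4 stops shorter (darker).
ISO: 50 → 100 — 1 stop higher (brighter).
Net: −5 −4 +1 = −8 stops.

8 stops darker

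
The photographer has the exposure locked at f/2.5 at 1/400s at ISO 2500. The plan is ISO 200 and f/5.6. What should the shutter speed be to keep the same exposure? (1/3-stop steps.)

1/6s

ISO: 2500 → 2000 → 1600 → 1250 → 1000 → 800 → 640 → 500 → 400 → 320 → 250 → 200 — 3 2/3 stops dropped (darker).
Aperture: f/2.5 → f/2.8 → f/3.2 → f/3.5 → f/4 → f/4.5 → f/5 → f/5.6 — 2 1/3 stops narrower (darker).
Net change so far: 6 stops darker. Offset with the shutter speed: 1/400 → 1/320 → 1/250 → 1/200 → 1/160 → 1/125 → 1/100 → 1/80 → 1/60 → 1/50 → 1/40 → 1/30 → 1/25 → 1/20 → 1/15 → 1/13 → 1/10 → 1/8 → 1/6.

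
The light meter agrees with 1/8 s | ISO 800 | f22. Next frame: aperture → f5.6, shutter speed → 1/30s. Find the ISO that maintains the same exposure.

Aperture: f/22 → f/16 → f/11 → f/8 → f/5.6 — 4 stops larger aperture (brighter).
Shutter speed: 1/8 → 1/15 → 1/30 — 2 stops shorter (darker).
Net change so far: 2 stops brighter. Offset with the ISO: 800 → 400 → 200.

ISO 200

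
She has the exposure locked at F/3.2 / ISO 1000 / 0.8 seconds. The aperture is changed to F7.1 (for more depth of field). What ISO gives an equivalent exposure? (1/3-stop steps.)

Aperture: f/3.2 → f/3.5 → f/4 → f/4.5 → f/5 → f/5.6 → f/6.3 → f/7.1 — 2 1/3 stops stopped down (darker).
Need 2 1/3 stops brighter from the ISO: 1000 → 1250 → 1600 → 2000 → 2500 → 3200 → 4000 → 5000.

ISO 5000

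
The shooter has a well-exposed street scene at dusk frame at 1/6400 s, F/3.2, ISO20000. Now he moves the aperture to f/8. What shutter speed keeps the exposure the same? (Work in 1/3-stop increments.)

Aperture: f/3.2 → f/3.5 → f/4 → f/4.5 → f/5 → f/5.6 → f/6.3 → f/7.1 → f/8 — 2 2/3 stops stopped down (darker).
Need 2 2/3 stops brighter from the shutter speed: 1/6400 → 1/5000 → 1/4000 → 1/3200 → 1/2500 → 1/2000 → 1/1600 → 1/1250 → 1/1000.

1/1000s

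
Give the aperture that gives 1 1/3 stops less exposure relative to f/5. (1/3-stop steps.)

f/8

Aperture: f/5 → f/5.6 → f/6.3 → f/7.1 → f/8 — 1 1/3 stops stopped down (darker).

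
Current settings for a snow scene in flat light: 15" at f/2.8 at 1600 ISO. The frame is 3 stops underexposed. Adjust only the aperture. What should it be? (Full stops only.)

Underexposed by 3 stops → need 3 stops brighter.
Aperture: f/2.8 → f/2 → f/1.4 → f/1.0.

f/1.0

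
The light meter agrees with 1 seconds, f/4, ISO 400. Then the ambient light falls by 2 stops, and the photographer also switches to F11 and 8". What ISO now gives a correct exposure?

ISO 1600

Scene light: 2 stops darker.
Aperture: f/4 → f/5.6 → f/8 → f/11 — 3 stops stopped down (darker).
Shutter speed: 1 → 2 → 4 → 8 — 3 stops slower (brighter).
Net so far: 2 stops darker. ISO: 400 → 800 → 1600.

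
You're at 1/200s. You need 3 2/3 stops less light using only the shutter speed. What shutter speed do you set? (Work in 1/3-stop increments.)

Shutter speed: 1/200 → 1/250 → 1/320 → 1/400 → 1/500 → 1/640 → 1/800 → 1/1000 → 1/1250 → 1/1600 → 1/2000 → 1/2500 — 3 2/3 stops faster (darker).

1/2500s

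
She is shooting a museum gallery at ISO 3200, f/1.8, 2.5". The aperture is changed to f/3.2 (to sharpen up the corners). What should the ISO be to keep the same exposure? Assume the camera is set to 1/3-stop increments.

ISO 10000

Aperture: f/1.8 → f/2 → f/2.2 → f/2.5 → f/2.8 → f/3.2 — 1 2/3 stops narrower (darker).
Need 1 2/3 stops brighter from the ISO: 3200 → 4000 → 5000 → 6400 → 8000 → 10000.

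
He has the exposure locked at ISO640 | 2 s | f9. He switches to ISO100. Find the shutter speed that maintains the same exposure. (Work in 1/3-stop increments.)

ISO: 640 → 500 → 400 → 320 → 250 → 200 → 160 → 125 → 100 — 2 2/3 stops dropped (darker).
Need 2 2/3 stops brighter from the shutter speed: 2 → 2.5 → 3.2 → 4 → 5 → 6 → 8 → 10 → 13.

13 s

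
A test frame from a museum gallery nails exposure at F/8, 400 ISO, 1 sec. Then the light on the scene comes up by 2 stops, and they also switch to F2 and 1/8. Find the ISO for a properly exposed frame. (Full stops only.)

Scene light: 2 stops brighter.
Aperture: f/8 → f/5.6 → f/4 → f/2.8 → f/2 — 4 stops opened up (brighter).
Shutter speed: 1 → 1/2 → 1/4 → 1/8 — 3 stops shorter (darker).
Net so far: 3 stops brighter. ISO: 400 → 200 → 100 → 50.

ISO 50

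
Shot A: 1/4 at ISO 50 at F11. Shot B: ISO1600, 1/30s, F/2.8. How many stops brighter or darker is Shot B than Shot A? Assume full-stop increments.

Aperture: f/11 → f/8 → f/5.6 → f/4 → f/2.8 — 4 stops wider (brighter).
Shutter speed: 1/4 → 1/8 → 1/15 → 1/30 — 3 stops faster (darker).
ISO: 50 → 100 → 200 → 400 → 800 → 1600 — 5 stops higher (brighter).
Net: +4 −3 +5 = +6 stops.

6 stops brighter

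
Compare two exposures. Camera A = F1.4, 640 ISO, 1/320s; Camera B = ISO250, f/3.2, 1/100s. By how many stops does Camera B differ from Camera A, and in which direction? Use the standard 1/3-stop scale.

2 stops darker

Aperture: f/1.4 → f/1.6 → f/1.8 → f/2 → f/2.2 → f/2.5 → f/2.8 → f/3.2 — 2 1/3 stops narrower (darker).
Shutter speed: 1/320 → 1/250 → 1/200 → 1/160 → 1/125 → 1/100 — 1 2/3 stops longer (brighter).
ISO: 640 → 500 → 400 → 320 → 250 — 1 1/3 stops lower (darker).
Net: −2 1/3 +1 2/3 −1 1/3 = −2 stops.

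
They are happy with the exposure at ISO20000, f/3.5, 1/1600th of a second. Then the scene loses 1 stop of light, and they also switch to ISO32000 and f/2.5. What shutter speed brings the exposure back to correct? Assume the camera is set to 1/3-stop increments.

Scene light: 1 stop darker.
ISO: 20000 → 25600 → 32000 — 2/3 stop raised (brighter).
Aperture: f/3.5 → f/3.2 → f/2.8 → f/2.5 — 1 stop larger aperture (brighter).
Net so far: 2/3 stop brighter. Shutter speed: 1/1600 → 1/2000 → 1/2500.

1/2500s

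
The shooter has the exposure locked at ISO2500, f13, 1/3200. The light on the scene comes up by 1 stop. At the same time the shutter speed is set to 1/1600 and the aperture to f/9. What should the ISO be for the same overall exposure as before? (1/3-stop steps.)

ISO 320

Scene light: 1 stop brighter.
Shutter speed: 1/3200 → 1/2500 → 1/2000 → 1/1600 — 1 stop slower (brighter).
Aperture: f/13 → f/11 → f/10 → f/9 — 1 stop wider (brighter).
Net so far: 3 stops brighter. ISO: 2500 → 2000 → 1600 → 1250 → 1000 → 800 → 640 → 500 → 400 → 320.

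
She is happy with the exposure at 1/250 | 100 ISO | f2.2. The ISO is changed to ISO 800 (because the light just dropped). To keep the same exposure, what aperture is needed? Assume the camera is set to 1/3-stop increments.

f/6.3

ISO: 100 → 125 → 160 → 200 → 250 → 320 → 400 → 500 → 640 → 800 — 3 stops raised (brighter).
Need 3 stops darker from the aperture: f/2.2 → f/2.5 → f/2.8 → f/3.2 → f/3.5 → f/4 → f/4.5 → f/5 → f/5.6 → f/6.3.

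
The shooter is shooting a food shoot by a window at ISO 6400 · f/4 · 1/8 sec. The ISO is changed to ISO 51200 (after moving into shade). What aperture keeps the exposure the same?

f/11

ISO: 6400 → 12800 → 25600 → 51200 — 3 stops raised (brighter).
Need 3 stops darker from the aperture: f/4 → f/5.6 → f/8 → f/11.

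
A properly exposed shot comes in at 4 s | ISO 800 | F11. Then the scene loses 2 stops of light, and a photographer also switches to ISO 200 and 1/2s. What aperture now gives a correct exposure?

f/1.0

Scene light: 2 stops darker.
ISO: 800 → 400 → 200 — 2 stops dropped (darker).
Shutter speed: 4 → 2 → 1 → 1/2 — 3 stops faster (darker).
Net so far: 7 stops darker. Aperture: f/11 → f/8 → f/5.6 → f/4 → f/2.8 → f/2 → f/1.4 → f/1.0.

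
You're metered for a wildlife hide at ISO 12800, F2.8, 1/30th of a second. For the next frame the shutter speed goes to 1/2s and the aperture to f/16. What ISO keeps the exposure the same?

ISO 25600

Shutter speed: 1/30 → 1/15 → 1/8 → 1/4 → 1/2 — 4 stops longer (brighter).
Aperture: f/2.8 → f/4 → f/5.6 → f/8 → f/11 → f/16 — 5 stops smaller aperture (darker).
Net change so far: 1 stop darker. Offset with the ISO: 12800 → 25600.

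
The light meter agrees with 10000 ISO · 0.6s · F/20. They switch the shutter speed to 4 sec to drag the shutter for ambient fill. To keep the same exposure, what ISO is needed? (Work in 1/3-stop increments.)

Shutter speed: 0.6 → 0.8 → 1 → 1.3 → 1.6 → 2 → 2.5 → 3.2 → 4 — 2 2/3 stops longer (brighter).
Need 2 2/3 stops darker from the ISO: 10000 → 8000 → 6400 → 5000 → 4000 → 3200 → 2500 → 2000 → 1600.

ISO 1600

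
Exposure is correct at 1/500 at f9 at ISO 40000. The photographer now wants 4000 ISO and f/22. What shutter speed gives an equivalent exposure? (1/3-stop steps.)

1/8s

ISO: 40000 → 32000 → 25600 → 20000 → 16000 → 12800 → 10000 → 8000 → 6400 → 5000 → 4000 — 3 1/3 stops lower (darker).
Aperture: f/9 → f/10 → f/11 → f/13 → f/14 → f/16 → f/18 → f/20 → f/22 — 2 2/3 stops smaller aperture (darker).
Net change so far: 6 stops darker. Offset with the shutter speed: 1/500 → 1/400 → 1/320 → 1/250 → 1/200 → 1/160 → 1/125 → 1/100 → 1/80 → 1/60 → 1/50 → 1/40 → 1/30 → 1/25 → 1/20 → 1/15 → 1/13 → 1/10 → 1/8.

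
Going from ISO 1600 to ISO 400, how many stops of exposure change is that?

1600 → 800 → 400 — count the steps: 2 stops.

2 stops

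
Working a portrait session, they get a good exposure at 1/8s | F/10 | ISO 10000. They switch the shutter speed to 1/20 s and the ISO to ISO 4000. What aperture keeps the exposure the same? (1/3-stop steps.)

f/4

Shutter speed: 1/8 → 1/10 → 1/13 → 1/15 → 1/20 — 1 1/3 stops faster (darker).
ISO: 10000 → 8000 → 6400 → 5000 → 4000 — 1 1/3 stops lower (darker).
Net change so far: 2 2/3 stops darker. Offset with the aperture: f/10 → f/9 → f/8 → f/7.1 → f/6.3 → f/5.6 → f/5 → f/4.5 → f/4.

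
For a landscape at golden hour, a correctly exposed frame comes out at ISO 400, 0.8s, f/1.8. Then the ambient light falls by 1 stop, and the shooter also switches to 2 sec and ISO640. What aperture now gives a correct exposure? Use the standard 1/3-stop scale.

Scene light: 1 stop darker.
Shutter speed: 0.8 → 1 → 1.3 → 1.6 → 2 — 1 1/3 stops slower (brighter).
ISO: 400 → 500 → 640 — 2/3 stop higher (brighter).
Net so far: 1 stop brighter. Aperture: f/1.8 → f/2 → f/2.2 → f/2.5.

f/2.5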